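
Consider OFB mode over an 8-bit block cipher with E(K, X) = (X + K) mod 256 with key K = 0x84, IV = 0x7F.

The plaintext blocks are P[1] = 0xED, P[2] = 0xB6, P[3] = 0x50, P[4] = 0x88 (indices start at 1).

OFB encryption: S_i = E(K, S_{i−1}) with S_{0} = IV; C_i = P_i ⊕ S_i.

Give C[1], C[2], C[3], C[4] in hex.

C[1]: S = E(K, 0x7F) = 0x03; 0xED ⊕ 0x03 = 0xEE.
C[2]: S = E(K, 0x03) = 0x87; 0xB6 ⊕ 0x87 = 0x31.
C[3]: S = E(K, 0x87) = 0x0B; 0x50 ⊕ 0x0B = 0x5B.
C[4]: S = E(K, 0x0B) = 0x8F; 0x88 ⊕ 0x8F = 0x07.

C[1] = 0xEE, C[2] = 0x31, C[3] = 0x5B, C[4] = 0x07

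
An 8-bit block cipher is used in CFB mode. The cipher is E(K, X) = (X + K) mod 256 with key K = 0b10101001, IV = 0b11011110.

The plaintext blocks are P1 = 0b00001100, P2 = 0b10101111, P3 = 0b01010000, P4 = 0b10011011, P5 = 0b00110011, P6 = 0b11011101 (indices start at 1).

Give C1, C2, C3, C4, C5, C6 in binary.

C1 = 0b10001011, C2 = 0b10011011, C3 = 0b00010100, C4 = 0b00100110, C5 = 0b11111100, C6 = 0b01111000

CFB encryption: C_i = P_i ⊕ E(K, C_{i−1}), with C_{0} = IV.
C1: E(K, 0b11011110) = 0b10000111; 0b00001100 ⊕ 0b10000111 = 0b10001011.
C2: E(K, 0b10001011) = 0b00110100; 0b10101111 ⊕ 0b00110100 = 0b10011011.
C3: E(K, 0b10011011) = 0b01000100; 0b01010000 ⊕ 0b01000100 = 0b00010100.
C4: E(K, 0b00010100) = 0b10111101; 0b10011011 ⊕ 0b10111101 = 0b00100110.
C5: E(K, 0b00100110) = 0b11001111; 0b00110011 ⊕ 0b11001111 = 0b11111100.
C6: E(K, 0b11111100) = 0b10100101; 0b11011101 ⊕ 0b10100101 = 0b01111000.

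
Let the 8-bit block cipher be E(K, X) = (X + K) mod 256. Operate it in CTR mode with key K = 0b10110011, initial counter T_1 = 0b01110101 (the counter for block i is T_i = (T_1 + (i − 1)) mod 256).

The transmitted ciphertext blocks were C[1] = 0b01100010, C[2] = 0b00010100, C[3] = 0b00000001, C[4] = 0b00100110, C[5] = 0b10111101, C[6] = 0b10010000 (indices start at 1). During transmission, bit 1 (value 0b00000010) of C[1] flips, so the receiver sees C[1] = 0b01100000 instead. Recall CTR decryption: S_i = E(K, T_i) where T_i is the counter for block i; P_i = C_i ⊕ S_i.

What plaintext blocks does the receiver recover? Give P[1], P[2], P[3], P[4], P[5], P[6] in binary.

Only C[1] changed, to 0b01100000. In CTR, a change in C_i flips the same bit in P_i only; the keystream is unaffected. Decrypting the received ciphertext:
P[1]: T = 0b01110101, S = E(K, T) = 0b00101000; 0b01100000 ⊕ 0b00101000 = 0b01001000.
P[2]: T = 0b01110110, S = E(K, T) = 0b00101001; 0b00010100 ⊕ 0b00101001 = 0b00111101.
P[3]: T = 0b01110111, S = E(K, T) = 0b00101010; 0b00000001 ⊕ 0b00101010 = 0b00101011.
P[4]: T = 0b01111000, S = E(K, T) = 0b00101011; 0b00100110 ⊕ 0b00101011 = 0b00001101.
P[5]: T = 0b01111001, S = E(K, T) = 0b00101100; 0b10111101 ⊕ 0b00101100 = 0b10010001.
P[6]: T = 0b01111010, S = E(K, T) = 0b00101101; 0b10010000 ⊕ 0b00101101 = 0b10111101.
Blocks that differ from the original plaintext: P[1].

P[1] = 0b01001000, P[2] = 0b00111101, P[3] = 0b00101011, P[4] = 0b00001101, P[5] = 0b10010001, P[6] = 0b10111101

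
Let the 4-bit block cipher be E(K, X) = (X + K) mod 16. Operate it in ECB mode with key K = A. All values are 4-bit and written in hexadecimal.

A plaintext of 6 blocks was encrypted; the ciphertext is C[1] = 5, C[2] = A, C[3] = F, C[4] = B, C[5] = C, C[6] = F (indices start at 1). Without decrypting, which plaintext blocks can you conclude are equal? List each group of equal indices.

P[3] = P[6]

ECB encrypts each block independently with the same key, so equal ciphertext blocks imply equal plaintext blocks.
C[3] = C[6] = F, so P[3] = P[6].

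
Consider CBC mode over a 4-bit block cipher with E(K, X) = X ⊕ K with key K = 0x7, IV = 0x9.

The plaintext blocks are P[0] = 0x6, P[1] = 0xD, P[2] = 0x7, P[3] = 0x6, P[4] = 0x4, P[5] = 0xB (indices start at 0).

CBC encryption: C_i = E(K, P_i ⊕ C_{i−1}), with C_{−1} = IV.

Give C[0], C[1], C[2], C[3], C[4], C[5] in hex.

C[0] = 0x8, C[1] = 0x2, C[2] = 0x2, C[3] = 0x3, C[4] = 0x0, C[5] = 0xC

C[0]: P[0] ⊕ 0x9 = 0xF; E(K, 0xF) = 0x8.
C[1]: P[1] ⊕ 0x8 = 0x5; E(K, 0x5) = 0x2.
C[2]: P[2] ⊕ 0x2 = 0x5; E(K, 0x5) = 0x2.
C[3]: P[3] ⊕ 0x2 = 0x4; E(K, 0x4) = 0x3.
C[4]: P[4] ⊕ 0x3 = 0x7; E(K, 0x7) = 0x0.
C[5]: P[5] ⊕ 0x0 = 0xB; E(K, 0xB) = 0xC.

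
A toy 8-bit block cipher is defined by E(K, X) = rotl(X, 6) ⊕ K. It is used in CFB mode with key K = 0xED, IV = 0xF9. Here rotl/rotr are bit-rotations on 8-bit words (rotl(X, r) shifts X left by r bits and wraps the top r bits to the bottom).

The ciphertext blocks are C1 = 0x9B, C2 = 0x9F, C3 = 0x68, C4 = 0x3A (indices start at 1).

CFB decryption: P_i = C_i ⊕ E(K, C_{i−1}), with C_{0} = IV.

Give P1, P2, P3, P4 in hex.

P1 = 0x08, P2 = 0x94, P3 = 0x62, P4 = 0xCD

P1: E(K, 0xF9) = 0x93; 0x9B ⊕ 0x93 = 0x08.
P2: E(K, 0x9B) = 0x0B; 0x9F ⊕ 0x0B = 0x94.
P3: E(K, 0x9F) = 0x0A; 0x68 ⊕ 0x0A = 0x62.
P4: E(K, 0x68) = 0xF7; 0x3A ⊕ 0xF7 = 0xCD.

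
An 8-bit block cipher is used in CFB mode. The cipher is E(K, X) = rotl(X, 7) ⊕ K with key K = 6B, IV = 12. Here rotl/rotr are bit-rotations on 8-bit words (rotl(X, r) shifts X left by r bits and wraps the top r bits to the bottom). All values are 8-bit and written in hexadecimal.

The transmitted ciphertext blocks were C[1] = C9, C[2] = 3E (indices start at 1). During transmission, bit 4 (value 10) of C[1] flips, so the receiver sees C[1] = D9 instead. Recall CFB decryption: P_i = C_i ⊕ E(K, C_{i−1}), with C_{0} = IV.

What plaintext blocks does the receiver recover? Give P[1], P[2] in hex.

P[1] = BB, P[2] = B9

Only C[1] changed, to D9. In CFB, a change in C_i flips the same bit in P_i and garbles P_{i+1}. Decrypting the received ciphertext:
P[1]: E(K, 12) = 62; D9 ⊕ 62 = BB.
P[2]: E(K, D9) = 87; 3E ⊕ 87 = B9.
Blocks that differ from the original plaintext: P[1], P[2].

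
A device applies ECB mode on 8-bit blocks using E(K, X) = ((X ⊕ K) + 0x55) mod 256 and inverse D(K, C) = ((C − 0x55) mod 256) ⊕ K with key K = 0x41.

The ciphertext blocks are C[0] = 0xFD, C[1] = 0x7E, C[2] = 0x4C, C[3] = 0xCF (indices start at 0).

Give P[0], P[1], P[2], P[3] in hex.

ECB decryption: P_i = D(K, C_i).
P[0]: D(K, 0xFD) = 0xE9.
P[1]: D(K, 0x7E) = 0x68.
P[2]: D(K, 0x4C) = 0xB6.
P[3]: D(K, 0xCF) = 0x3B.

P[0] = 0xE9, P[1] = 0x68, P[2] = 0xB6, P[3] = 0x3B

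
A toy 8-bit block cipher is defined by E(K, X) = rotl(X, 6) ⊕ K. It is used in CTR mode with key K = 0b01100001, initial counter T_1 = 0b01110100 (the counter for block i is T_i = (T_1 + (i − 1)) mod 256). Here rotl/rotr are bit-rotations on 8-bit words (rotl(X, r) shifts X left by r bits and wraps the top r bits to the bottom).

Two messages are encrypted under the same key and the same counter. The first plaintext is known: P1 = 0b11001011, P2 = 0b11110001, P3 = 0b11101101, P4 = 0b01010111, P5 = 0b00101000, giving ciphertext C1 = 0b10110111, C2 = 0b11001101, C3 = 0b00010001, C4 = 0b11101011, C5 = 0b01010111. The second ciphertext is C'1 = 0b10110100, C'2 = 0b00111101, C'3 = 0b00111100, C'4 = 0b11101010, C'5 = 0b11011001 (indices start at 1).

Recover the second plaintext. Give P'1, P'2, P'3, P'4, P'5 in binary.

In CTR with a reused counter, both messages share the same keystream S_i, so C_i ⊕ C'_i = P_i ⊕ P'_i and thus P'_i = P_i ⊕ C_i ⊕ C'_i.
P'1: 0b11001011 ⊕ 0b10110111 ⊕ 0b10110100 = 0b11001000.
P'2: 0b11110001 ⊕ 0b11001101 ⊕ 0b00111101 = 0b00000001.
P'3: 0b11101101 ⊕ 0b00010001 ⊕ 0b00111100 = 0b11000000.
P'4: 0b01010111 ⊕ 0b11101011 ⊕ 0b11101010 = 0b01010110.
P'5: 0b00101000 ⊕ 0b01010111 ⊕ 0b11011001 = 0b10100110.

P'1 = 0b11001000, P'2 = 0b00000001, P'3 = 0b11000000, P'4 = 0b01010110, P'5 = 0b10100110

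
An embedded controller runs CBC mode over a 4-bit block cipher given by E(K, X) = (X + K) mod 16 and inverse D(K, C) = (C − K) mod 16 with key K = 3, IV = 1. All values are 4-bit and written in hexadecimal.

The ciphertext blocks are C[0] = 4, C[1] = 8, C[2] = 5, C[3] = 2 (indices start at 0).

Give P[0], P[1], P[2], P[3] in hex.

CBC decryption: P_i = D(K, C_i) ⊕ C_{i−1}, with C_{−1} = IV.
P[0]: D(K, 4) = 1; 1 ⊕ 1 = 0.
P[1]: D(K, 8) = 5; 5 ⊕ 4 = 1.
P[2]: D(K, 5) = 2; 2 ⊕ 8 = A.
P[3]: D(K, 2) = F; F ⊕ 5 = A.

P[0] = 0, P[1] = 1, P[2] = A, P[3] = A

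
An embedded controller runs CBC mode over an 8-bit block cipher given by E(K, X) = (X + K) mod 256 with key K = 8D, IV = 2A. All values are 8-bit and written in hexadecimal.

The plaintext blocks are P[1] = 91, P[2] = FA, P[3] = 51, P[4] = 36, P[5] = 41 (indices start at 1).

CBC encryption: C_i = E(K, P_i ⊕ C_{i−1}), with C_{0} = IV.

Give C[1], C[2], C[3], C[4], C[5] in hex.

C[1] = 48, C[2] = 3F, C[3] = FB, C[4] = 5A, C[5] = A8

C[1]: P[1] ⊕ 2A = BB; E(K, BB) = 48.
C[2]: P[2] ⊕ 48 = B2; E(K, B2) = 3F.
C[3]: P[3] ⊕ 3F = 6E; E(K, 6E) = FB.
C[4]: P[4] ⊕ FB = CD; E(K, CD) = 5A.
C[5]: P[5] ⊕ 5A = 1B; E(K, 1B) = A8.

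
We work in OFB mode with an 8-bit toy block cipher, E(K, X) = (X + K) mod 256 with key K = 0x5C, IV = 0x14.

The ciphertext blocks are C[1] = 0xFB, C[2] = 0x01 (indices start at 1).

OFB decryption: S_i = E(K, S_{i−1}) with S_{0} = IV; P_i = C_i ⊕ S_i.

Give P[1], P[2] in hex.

P[1] = 0x8B, P[2] = 0xCD

P[1]: S = E(K, 0x14) = 0x70; 0xFB ⊕ 0x70 = 0x8B.
P[2]: S = E(K, 0x70) = 0xCC; 0x01 ⊕ 0xCC = 0xCD.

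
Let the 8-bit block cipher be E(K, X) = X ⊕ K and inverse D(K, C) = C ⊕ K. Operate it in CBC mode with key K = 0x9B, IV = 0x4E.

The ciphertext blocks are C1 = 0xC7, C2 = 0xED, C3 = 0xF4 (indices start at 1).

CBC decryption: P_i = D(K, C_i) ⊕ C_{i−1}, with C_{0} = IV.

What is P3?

P3: D(K, 0xF4) = 0x6F; 0x6F ⊕ 0xED = 0x82.

P3 = 0x82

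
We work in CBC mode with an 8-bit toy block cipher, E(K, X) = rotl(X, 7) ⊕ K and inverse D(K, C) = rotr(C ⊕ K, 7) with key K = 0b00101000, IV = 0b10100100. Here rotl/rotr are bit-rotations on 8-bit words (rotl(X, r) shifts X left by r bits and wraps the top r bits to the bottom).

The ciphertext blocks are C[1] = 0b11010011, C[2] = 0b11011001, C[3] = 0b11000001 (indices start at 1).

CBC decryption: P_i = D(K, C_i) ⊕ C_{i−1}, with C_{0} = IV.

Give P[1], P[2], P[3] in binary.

P[1]: D(K, 0b11010011) = 0b11110111; 0b11110111 ⊕ 0b10100100 = 0b01010011.
P[2]: D(K, 0b11011001) = 0b11100011; 0b11100011 ⊕ 0b11010011 = 0b00110000.
P[3]: D(K, 0b11000001) = 0b11010011; 0b11010011 ⊕ 0b11011001 = 0b00001010.

P[1] = 0b01010011, P[2] = 0b00110000, P[3] = 0b00001010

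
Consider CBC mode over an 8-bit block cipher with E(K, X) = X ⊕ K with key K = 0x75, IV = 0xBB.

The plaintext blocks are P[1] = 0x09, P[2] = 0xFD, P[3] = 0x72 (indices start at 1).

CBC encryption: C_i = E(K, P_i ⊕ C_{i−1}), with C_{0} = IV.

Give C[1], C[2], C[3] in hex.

C[1]: P[1] ⊕ 0xBB = 0xB2; E(K, 0xB2) = 0xC7.
C[2]: P[2] ⊕ 0xC7 = 0x3A; E(K, 0x3A) = 0x4F.
C[3]: P[3] ⊕ 0x4F = 0x3D; E(K, 0x3D) = 0x48.

C[1] = 0xC7, C[2] = 0x4F, C[3] = 0x48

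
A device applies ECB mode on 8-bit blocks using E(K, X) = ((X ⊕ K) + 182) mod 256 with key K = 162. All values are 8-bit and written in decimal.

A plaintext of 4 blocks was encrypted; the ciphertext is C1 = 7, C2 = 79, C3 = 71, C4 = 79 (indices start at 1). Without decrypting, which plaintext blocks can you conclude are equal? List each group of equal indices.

P2 = P4

ECB encrypts each block independently with the same key, so equal ciphertext blocks imply equal plaintext blocks.
C2 = C4 = 79, so P2 = P4.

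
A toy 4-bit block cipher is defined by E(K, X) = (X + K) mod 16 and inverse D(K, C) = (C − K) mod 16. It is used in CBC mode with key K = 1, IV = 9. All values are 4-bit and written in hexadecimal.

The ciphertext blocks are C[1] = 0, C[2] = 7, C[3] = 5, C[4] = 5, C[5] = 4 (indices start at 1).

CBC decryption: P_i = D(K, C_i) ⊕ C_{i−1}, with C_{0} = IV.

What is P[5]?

P[5] = 6

P[5]: D(K, 4) = 3; 3 ⊕ 5 = 6.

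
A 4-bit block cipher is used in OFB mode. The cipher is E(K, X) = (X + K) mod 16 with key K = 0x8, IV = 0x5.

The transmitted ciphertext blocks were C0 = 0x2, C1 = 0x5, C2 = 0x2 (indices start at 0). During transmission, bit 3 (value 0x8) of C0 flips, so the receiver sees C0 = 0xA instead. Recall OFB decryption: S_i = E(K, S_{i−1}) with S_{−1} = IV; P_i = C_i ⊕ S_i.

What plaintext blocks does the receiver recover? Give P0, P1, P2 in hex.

P0 = 0x7, P1 = 0x0, P2 = 0xF

Only C0 changed, to 0xA. In OFB, a change in C_i flips the same bit in P_i only; the keystream is unaffected. Decrypting the received ciphertext:
P0: S = E(K, 0x5) = 0xD; 0xA ⊕ 0xD = 0x7.
P1: S = E(K, 0xD) = 0x5; 0x5 ⊕ 0x5 = 0x0.
P2: S = E(K, 0x5) = 0xD; 0x2 ⊕ 0xD = 0xF.
Blocks that differ from the original plaintext: P0.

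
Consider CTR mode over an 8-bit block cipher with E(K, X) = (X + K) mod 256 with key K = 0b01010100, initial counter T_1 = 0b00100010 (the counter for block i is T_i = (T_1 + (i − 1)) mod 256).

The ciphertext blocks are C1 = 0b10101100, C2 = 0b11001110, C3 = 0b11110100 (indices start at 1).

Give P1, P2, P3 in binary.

P1 = 0b11011010, P2 = 0b10111001, P3 = 0b10001100

CTR decryption: S_i = E(K, T_i) where T_i is the counter for block i; P_i = C_i ⊕ S_i.
P1: T = 0b00100010, S = E(K, T) = 0b01110110; 0b10101100 ⊕ 0b01110110 = 0b11011010.
P2: T = 0b00100011, S = E(K, T) = 0b01110111; 0b11001110 ⊕ 0b01110111 = 0b10111001.
P3: T = 0b00100100, S = E(K, T) = 0b01111000; 0b11110100 ⊕ 0b01111000 = 0b10001100.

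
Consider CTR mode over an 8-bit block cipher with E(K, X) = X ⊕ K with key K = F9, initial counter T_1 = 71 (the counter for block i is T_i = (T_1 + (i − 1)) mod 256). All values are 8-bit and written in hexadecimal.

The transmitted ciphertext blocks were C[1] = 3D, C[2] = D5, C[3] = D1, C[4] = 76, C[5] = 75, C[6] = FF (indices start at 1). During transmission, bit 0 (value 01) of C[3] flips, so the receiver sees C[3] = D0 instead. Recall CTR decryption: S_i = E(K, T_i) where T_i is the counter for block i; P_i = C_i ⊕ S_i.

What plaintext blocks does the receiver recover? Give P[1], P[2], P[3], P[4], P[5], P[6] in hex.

P[1] = B5, P[2] = 5E, P[3] = 5A, P[4] = FB, P[5] = F9, P[6] = 70

Only C[3] changed, to D0. In CTR, a change in C_i flips the same bit in P_i only; the keystream is unaffected. Decrypting the received ciphertext:
P[1]: T = 71, S = E(K, T) = 88; 3D ⊕ 88 = B5.
P[2]: T = 72, S = E(K, T) = 8B; D5 ⊕ 8B = 5E.
P[3]: T = 73, S = E(K, T) = 8A; D0 ⊕ 8A = 5A.
P[4]: T = 74, S = E(K, T) = 8D; 76 ⊕ 8D = FB.
P[5]: T = 75, S = E(K, T) = 8C; 75 ⊕ 8C = F9.
P[6]: T = 76, S = E(K, T) = 8F; FF ⊕ 8F = 70.
Blocks that differ from the original plaintext: P[3].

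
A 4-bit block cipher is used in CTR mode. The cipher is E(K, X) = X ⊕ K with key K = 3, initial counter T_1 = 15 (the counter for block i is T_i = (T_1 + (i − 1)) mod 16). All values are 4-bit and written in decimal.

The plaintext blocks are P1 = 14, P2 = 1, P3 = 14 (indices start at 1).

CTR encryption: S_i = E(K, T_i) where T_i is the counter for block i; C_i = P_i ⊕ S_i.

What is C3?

C1: T = 15, S = E(K, T) = 12; 14 ⊕ 12 = 2.
C2: T = 0, S = E(K, T) = 3; 1 ⊕ 3 = 2.
C3: T = 1, S = E(K, T) = 2; 14 ⊕ 2 = 12.

C3 = 12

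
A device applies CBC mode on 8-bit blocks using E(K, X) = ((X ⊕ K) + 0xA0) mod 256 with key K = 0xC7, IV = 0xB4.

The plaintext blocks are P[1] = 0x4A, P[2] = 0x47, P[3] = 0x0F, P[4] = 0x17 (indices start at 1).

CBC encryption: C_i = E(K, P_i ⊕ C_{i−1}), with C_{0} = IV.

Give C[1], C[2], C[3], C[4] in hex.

C[1]: P[1] ⊕ 0xB4 = 0xFE; E(K, 0xFE) = 0xD9.
C[2]: P[2] ⊕ 0xD9 = 0x9E; E(K, 0x9E) = 0xF9.
C[3]: P[3] ⊕ 0xF9 = 0xF6; E(K, 0xF6) = 0xD1.
C[4]: P[4] ⊕ 0xD1 = 0xC6; E(K, 0xC6) = 0xA1.

C[1] = 0xD9, C[2] = 0xF9, C[3] = 0xD1, C[4] = 0xA1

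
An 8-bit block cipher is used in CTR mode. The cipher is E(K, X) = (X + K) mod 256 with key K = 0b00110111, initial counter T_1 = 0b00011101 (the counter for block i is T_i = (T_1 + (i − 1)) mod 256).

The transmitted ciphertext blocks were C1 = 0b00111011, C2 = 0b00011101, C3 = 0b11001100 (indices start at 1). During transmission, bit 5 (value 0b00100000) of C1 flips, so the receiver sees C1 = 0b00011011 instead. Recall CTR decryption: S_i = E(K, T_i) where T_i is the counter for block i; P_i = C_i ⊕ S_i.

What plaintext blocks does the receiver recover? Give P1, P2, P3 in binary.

Only C1 changed, to 0b00011011. In CTR, a change in C_i flips the same bit in P_i only; the keystream is unaffected. Decrypting the received ciphertext:
P1: T = 0b00011101, S = E(K, T) = 0b01010100; 0b00011011 ⊕ 0b01010100 = 0b01001111.
P2: T = 0b00011110, S = E(K, T) = 0b01010101; 0b00011101 ⊕ 0b01010101 = 0b01001000.
P3: T = 0b00011111, S = E(K, T) = 0b01010110; 0b11001100 ⊕ 0b01010110 = 0b10011010.
Blocks that differ from the original plaintext: P1.

P1 = 0b01001111, P2 = 0b01001000, P3 = 0b10011010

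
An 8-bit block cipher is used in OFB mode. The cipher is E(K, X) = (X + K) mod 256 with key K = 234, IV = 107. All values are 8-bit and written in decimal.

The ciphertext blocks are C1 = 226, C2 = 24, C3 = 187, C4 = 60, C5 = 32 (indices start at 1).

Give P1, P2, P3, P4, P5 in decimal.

OFB decryption: S_i = E(K, S_{i−1}) with S_{0} = IV; P_i = C_i ⊕ S_i.
P1: S = E(K, 107) = 85; 226 ⊕ 85 = 183.
P2: S = E(K, 85) = 63; 24 ⊕ 63 = 39.
P3: S = E(K, 63) = 41; 187 ⊕ 41 = 146.
P4: S = E(K, 41) = 19; 60 ⊕ 19 = 47.
P5: S = E(K, 19) = 253; 32 ⊕ 253 = 221.

P1 = 183, P2 = 39, P3 = 146, P4 = 47, P5 = 221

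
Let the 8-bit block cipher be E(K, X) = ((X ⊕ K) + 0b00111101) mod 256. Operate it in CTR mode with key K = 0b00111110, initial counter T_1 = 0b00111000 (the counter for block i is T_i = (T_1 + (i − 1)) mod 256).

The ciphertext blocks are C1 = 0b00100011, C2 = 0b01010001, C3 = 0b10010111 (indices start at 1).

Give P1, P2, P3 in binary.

CTR decryption: S_i = E(K, T_i) where T_i is the counter for block i; P_i = C_i ⊕ S_i.
P1: T = 0b00111000, S = E(K, T) = 0b01000011; 0b00100011 ⊕ 0b01000011 = 0b01100000.
P2: T = 0b00111001, S = E(K, T) = 0b01000100; 0b01010001 ⊕ 0b01000100 = 0b00010101.
P3: T = 0b00111010, S = E(K, T) = 0b01000001; 0b10010111 ⊕ 0b01000001 = 0b11010110.

P1 = 0b01100000, P2 = 0b00010101, P3 = 0b11010110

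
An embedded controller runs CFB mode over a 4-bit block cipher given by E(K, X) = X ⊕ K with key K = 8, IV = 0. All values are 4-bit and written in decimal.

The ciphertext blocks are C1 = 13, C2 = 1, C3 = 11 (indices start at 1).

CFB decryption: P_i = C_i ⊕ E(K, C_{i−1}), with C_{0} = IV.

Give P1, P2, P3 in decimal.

P1 = 5, P2 = 4, P3 = 2

P1: E(K, 0) = 8; 13 ⊕ 8 = 5.
P2: E(K, 13) = 5; 1 ⊕ 5 = 4.
P3: E(K, 1) = 9; 11 ⊕ 9 = 2.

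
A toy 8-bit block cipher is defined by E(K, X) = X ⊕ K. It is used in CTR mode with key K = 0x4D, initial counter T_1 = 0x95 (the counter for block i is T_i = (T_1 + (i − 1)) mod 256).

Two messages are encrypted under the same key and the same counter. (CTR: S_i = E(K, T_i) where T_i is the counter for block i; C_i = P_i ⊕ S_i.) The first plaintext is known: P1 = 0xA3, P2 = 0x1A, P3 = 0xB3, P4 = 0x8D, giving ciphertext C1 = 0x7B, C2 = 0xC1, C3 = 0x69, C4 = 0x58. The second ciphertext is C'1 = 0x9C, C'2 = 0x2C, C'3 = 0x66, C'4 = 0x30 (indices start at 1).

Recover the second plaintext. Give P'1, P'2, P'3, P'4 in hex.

P'1 = 0x44, P'2 = 0xF7, P'3 = 0xBC, P'4 = 0xE5

In CTR with a reused counter, both messages share the same keystream S_i, so C_i ⊕ C'_i = P_i ⊕ P'_i and thus P'_i = P_i ⊕ C_i ⊕ C'_i.
P'1: 0xA3 ⊕ 0x7B ⊕ 0x9C = 0x44.
P'2: 0x1A ⊕ 0xC1 ⊕ 0x2C = 0xF7.
P'3: 0xB3 ⊕ 0x69 ⊕ 0x66 = 0xBC.
P'4: 0x8D ⊕ 0x58 ⊕ 0x30 = 0xE5.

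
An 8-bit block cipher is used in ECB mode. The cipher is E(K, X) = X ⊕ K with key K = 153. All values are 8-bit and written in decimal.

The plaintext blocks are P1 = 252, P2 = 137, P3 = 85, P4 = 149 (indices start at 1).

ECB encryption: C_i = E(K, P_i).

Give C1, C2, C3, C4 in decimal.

C1 = 101, C2 = 16, C3 = 204, C4 = 12

C1: E(K, 252) = 101.
C2: E(K, 137) = 16.
C3: E(K, 85) = 204.
C4: E(K, 149) = 12.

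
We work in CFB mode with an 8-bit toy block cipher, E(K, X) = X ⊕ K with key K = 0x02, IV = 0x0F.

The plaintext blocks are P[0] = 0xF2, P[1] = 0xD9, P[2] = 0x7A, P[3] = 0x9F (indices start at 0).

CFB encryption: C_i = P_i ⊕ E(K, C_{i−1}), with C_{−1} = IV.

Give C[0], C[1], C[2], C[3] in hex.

C[0]: E(K, 0x0F) = 0x0D; 0xF2 ⊕ 0x0D = 0xFF.
C[1]: E(K, 0xFF) = 0xFD; 0xD9 ⊕ 0xFD = 0x24.
C[2]: E(K, 0x24) = 0x26; 0x7A ⊕ 0x26 = 0x5C.
C[3]: E(K, 0x5C) = 0x5E; 0x9F ⊕ 0x5E = 0xC1.

C[0] = 0xFF, C[1] = 0x24, C[2] = 0x5C, C[3] = 0xC1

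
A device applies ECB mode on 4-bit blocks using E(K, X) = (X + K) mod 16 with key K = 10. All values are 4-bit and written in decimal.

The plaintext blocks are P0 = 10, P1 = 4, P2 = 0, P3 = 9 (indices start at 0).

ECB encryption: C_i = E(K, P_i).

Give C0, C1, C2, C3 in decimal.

C0 = 4, C1 = 14, C2 = 10, C3 = 3

C0: E(K, 10) = 4.
C1: E(K, 4) = 14.
C2: E(K, 0) = 10.
C3: E(K, 9) = 3.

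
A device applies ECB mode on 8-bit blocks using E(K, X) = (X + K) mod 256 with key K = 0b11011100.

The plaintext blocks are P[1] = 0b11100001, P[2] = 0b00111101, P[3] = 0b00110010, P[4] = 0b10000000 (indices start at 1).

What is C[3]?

ECB encryption: C_i = E(K, P_i).
C[3]: E(K, 0b00110010) = 0b00001110.

C[3] = 0b00001110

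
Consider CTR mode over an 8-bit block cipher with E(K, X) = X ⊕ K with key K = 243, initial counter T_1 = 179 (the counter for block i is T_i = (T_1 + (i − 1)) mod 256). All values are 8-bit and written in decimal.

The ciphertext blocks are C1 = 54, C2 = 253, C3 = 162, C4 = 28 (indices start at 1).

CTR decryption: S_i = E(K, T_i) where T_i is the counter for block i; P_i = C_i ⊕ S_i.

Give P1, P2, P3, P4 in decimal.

P1 = 118, P2 = 186, P3 = 228, P4 = 89

P1: T = 179, S = E(K, T) = 64; 54 ⊕ 64 = 118.
P2: T = 180, S = E(K, T) = 71; 253 ⊕ 71 = 186.
P3: T = 181, S = E(K, T) = 70; 162 ⊕ 70 = 228.
P4: T = 182, S = E(K, T) = 69; 28 ⊕ 69 = 89.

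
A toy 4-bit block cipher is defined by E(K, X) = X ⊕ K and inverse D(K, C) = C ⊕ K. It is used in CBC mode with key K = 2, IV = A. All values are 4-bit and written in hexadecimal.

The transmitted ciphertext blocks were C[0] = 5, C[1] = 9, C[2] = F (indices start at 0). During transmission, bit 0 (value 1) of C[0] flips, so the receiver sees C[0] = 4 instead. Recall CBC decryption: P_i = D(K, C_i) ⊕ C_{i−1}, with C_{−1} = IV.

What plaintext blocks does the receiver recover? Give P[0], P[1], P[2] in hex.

P[0] = C, P[1] = F, P[2] = 4

Only C[0] changed, to 4. In CBC, a change in C_i garbles P_i and flips the same bit in P_{i+1}. Decrypting the received ciphertext:
P[0]: D(K, 4) = 6; 6 ⊕ A = C.
P[1]: D(K, 9) = B; B ⊕ 4 = F.
P[2]: D(K, F) = D; D ⊕ 9 = 4.
Blocks that differ from the original plaintext: P[0], P[1].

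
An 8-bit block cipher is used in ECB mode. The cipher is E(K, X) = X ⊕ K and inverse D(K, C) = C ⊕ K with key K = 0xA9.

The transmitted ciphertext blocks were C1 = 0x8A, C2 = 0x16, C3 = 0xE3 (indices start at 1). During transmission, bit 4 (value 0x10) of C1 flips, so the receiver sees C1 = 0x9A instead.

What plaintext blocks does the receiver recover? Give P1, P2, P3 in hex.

P1 = 0x33, P2 = 0xBF, P3 = 0x4A

ECB decryption: P_i = D(K, C_i).
Only C1 changed, to 0x9A. In ECB, a change in C_i affects only P_i. Decrypting the received ciphertext:
P1: D(K, 0x9A) = 0x33.
P2: D(K, 0x16) = 0xBF.
P3: D(K, 0xE3) = 0x4A.
Blocks that differ from the original plaintext: P1.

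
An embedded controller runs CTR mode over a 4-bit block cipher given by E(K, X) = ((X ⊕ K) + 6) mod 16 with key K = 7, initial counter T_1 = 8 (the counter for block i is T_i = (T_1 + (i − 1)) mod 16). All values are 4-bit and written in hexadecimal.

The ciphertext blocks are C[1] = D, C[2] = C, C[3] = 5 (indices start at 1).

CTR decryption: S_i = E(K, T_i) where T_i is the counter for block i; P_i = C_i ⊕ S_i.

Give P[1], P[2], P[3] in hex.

P[1] = 8, P[2] = 8, P[3] = 6

P[1]: T = 8, S = E(K, T) = 5; D ⊕ 5 = 8.
P[2]: T = 9, S = E(K, T) = 4; C ⊕ 4 = 8.
P[3]: T = A, S = E(K, T) = 3; 5 ⊕ 3 = 6.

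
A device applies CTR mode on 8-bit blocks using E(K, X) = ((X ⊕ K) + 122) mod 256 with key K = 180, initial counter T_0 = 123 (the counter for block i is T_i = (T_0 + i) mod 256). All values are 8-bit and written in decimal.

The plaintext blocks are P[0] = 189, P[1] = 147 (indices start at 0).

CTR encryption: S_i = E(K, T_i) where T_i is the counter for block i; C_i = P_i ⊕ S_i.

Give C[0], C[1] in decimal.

C[0] = 244, C[1] = 209

C[0]: T = 123, S = E(K, T) = 73; 189 ⊕ 73 = 244.
C[1]: T = 124, S = E(K, T) = 66; 147 ⊕ 66 = 209.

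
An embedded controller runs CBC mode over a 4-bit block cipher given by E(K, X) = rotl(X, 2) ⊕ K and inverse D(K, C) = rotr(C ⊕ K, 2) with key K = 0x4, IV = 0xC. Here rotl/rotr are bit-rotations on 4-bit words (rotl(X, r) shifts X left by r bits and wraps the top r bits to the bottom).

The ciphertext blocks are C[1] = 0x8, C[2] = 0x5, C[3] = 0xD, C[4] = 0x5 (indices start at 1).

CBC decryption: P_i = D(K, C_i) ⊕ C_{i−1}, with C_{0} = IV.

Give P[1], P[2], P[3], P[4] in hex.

P[1] = 0xF, P[2] = 0xC, P[3] = 0x3, P[4] = 0x9

P[1]: D(K, 0x8) = 0x3; 0x3 ⊕ 0xC = 0xF.
P[2]: D(K, 0x5) = 0x4; 0x4 ⊕ 0x8 = 0xC.
P[3]: D(K, 0xD) = 0x6; 0x6 ⊕ 0x5 = 0x3.
P[4]: D(K, 0x5) = 0x4; 0x4 ⊕ 0xD = 0x9.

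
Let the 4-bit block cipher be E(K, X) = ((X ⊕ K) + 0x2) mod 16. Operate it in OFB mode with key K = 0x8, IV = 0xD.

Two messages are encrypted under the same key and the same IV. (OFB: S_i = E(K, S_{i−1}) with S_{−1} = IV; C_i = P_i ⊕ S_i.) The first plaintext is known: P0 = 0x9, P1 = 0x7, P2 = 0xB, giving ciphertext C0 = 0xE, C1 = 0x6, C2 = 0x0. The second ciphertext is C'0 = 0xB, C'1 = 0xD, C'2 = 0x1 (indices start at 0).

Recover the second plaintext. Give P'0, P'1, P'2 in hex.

P'0 = 0xC, P'1 = 0xC, P'2 = 0xA

In OFB with a reused IV, both messages share the same keystream S_i, so C_i ⊕ C'_i = P_i ⊕ P'_i and thus P'_i = P_i ⊕ C_i ⊕ C'_i.
P'0: 0x9 ⊕ 0xE ⊕ 0xB = 0xC.
P'1: 0x7 ⊕ 0x6 ⊕ 0xD = 0xC.
P'2: 0xB ⊕ 0x0 ⊕ 0x1 = 0xA.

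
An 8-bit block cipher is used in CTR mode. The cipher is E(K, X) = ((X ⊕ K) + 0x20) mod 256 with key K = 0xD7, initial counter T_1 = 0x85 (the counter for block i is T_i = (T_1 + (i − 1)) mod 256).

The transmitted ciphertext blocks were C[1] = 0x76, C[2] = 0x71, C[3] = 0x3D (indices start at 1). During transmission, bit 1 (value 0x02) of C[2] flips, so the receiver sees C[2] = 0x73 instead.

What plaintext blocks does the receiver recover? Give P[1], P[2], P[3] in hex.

CTR decryption: S_i = E(K, T_i) where T_i is the counter for block i; P_i = C_i ⊕ S_i.
Only C[2] changed, to 0x73. In CTR, a change in C_i flips the same bit in P_i only; the keystream is unaffected. Decrypting the received ciphertext:
P[1]: T = 0x85, S = E(K, T) = 0x72; 0x76 ⊕ 0x72 = 0x04.
P[2]: T = 0x86, S = E(K, T) = 0x71; 0x73 ⊕ 0x71 = 0x02.
P[3]: T = 0x87, S = E(K, T) = 0x70; 0x3D ⊕ 0x70 = 0x4D.
Blocks that differ from the original plaintext: P[2].

P[1] = 0x04, P[2] = 0x02, P[3] = 0x4D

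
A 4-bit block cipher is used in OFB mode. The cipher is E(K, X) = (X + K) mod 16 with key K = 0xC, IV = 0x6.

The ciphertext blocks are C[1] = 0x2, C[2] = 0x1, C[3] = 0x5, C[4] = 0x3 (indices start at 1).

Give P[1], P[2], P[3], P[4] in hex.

OFB decryption: S_i = E(K, S_{i−1}) with S_{0} = IV; P_i = C_i ⊕ S_i.
P[1]: S = E(K, 0x6) = 0x2; 0x2 ⊕ 0x2 = 0x0.
P[2]: S = E(K, 0x2) = 0xE; 0x1 ⊕ 0xE = 0xF.
P[3]: S = E(K, 0xE) = 0xA; 0x5 ⊕ 0xA = 0xF.
P[4]: S = E(K, 0xA) = 0x6; 0x3 ⊕ 0x6 = 0x5.

P[1] = 0x0, P[2] = 0xF, P[3] = 0xF, P[4] = 0x5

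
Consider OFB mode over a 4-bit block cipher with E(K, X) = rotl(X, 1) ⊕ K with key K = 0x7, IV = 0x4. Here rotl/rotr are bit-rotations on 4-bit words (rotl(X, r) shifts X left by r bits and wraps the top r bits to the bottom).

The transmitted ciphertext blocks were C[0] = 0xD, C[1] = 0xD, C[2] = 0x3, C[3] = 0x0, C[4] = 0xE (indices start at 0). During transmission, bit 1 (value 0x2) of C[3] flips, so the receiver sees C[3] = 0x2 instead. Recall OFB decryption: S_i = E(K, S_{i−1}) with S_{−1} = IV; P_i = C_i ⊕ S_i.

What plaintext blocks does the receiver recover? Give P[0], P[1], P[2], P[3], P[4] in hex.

Only C[3] changed, to 0x2. In OFB, a change in C_i flips the same bit in P_i only; the keystream is unaffected. Decrypting the received ciphertext:
P[0]: S = E(K, 0x4) = 0xF; 0xD ⊕ 0xF = 0x2.
P[1]: S = E(K, 0xF) = 0x8; 0xD ⊕ 0x8 = 0x5.
P[2]: S = E(K, 0x8) = 0x6; 0x3 ⊕ 0x6 = 0x5.
P[3]: S = E(K, 0x6) = 0xB; 0x2 ⊕ 0xB = 0x9.
P[4]: S = E(K, 0xB) = 0x0; 0xE ⊕ 0x0 = 0xE.
Blocks that differ from the original plaintext: P[3].

P[0] = 0x2, P[1] = 0x5, P[2] = 0x5, P[3] = 0x9, P[4] = 0xE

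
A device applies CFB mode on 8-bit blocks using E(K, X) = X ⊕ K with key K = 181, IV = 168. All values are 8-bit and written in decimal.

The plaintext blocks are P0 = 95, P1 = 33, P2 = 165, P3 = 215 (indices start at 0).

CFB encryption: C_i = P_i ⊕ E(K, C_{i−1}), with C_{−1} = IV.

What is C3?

C3 = 164

C0: E(K, 168) = 29; 95 ⊕ 29 = 66.
C1: E(K, 66) = 247; 33 ⊕ 247 = 214.
C2: E(K, 214) = 99; 165 ⊕ 99 = 198.
C3: E(K, 198) = 115; 215 ⊕ 115 = 164.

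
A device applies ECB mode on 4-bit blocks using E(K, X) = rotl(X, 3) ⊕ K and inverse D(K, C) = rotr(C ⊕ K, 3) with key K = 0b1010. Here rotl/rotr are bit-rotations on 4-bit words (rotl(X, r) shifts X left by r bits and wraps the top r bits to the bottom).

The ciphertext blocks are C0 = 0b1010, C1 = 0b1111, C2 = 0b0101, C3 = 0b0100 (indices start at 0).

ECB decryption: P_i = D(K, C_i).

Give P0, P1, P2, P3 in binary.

P0 = 0b0000, P1 = 0b1010, P2 = 0b1111, P3 = 0b1101

P0: D(K, 0b1010) = 0b0000.
P1: D(K, 0b1111) = 0b1010.
P2: D(K, 0b0101) = 0b1111.
P3: D(K, 0b0100) = 0b1101.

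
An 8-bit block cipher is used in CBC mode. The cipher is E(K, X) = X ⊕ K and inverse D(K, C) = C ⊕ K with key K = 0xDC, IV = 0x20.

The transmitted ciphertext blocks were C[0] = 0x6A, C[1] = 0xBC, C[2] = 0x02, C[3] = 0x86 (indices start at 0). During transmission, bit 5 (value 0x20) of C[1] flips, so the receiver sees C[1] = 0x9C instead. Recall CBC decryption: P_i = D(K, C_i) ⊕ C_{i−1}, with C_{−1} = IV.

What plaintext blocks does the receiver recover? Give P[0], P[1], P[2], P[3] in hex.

P[0] = 0x96, P[1] = 0x2A, P[2] = 0x42, P[3] = 0x58

Only C[1] changed, to 0x9C. In CBC, a change in C_i garbles P_i and flips the same bit in P_{i+1}. Decrypting the received ciphertext:
P[0]: D(K, 0x6A) = 0xB6; 0xB6 ⊕ 0x20 = 0x96.
P[1]: D(K, 0x9C) = 0x40; 0x40 ⊕ 0x6A = 0x2A.
P[2]: D(K, 0x02) = 0xDE; 0xDE ⊕ 0x9C = 0x42.
P[3]: D(K, 0x86) = 0x5A; 0x5A ⊕ 0x02 = 0x58.
Blocks that differ from the original plaintext: P[1], P[2].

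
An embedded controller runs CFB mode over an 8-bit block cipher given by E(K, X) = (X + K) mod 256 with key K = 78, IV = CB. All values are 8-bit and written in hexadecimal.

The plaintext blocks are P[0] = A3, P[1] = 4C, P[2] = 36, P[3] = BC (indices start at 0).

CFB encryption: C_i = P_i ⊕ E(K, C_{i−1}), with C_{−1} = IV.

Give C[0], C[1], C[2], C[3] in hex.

C[0]: E(K, CB) = 43; A3 ⊕ 43 = E0.
C[1]: E(K, E0) = 58; 4C ⊕ 58 = 14.
C[2]: E(K, 14) = 8C; 36 ⊕ 8C = BA.
C[3]: E(K, BA) = 32; BC ⊕ 32 = 8E.

C[0] = E0, C[1] = 14, C[2] = BA, C[3] = 8E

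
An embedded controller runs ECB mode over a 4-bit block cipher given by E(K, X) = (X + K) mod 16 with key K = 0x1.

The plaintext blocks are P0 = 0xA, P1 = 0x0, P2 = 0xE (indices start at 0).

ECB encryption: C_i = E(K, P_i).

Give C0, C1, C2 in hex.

C0 = 0xB, C1 = 0x1, C2 = 0xF

C0: E(K, 0xA) = 0xB.
C1: E(K, 0x0) = 0x1.
C2: E(K, 0xE) = 0xF.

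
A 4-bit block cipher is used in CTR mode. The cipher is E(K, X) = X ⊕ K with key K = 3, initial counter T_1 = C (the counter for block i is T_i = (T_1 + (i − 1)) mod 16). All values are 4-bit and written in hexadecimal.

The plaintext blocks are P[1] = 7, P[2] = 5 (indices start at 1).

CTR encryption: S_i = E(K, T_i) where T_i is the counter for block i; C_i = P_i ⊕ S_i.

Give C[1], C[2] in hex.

C[1]: T = C, S = E(K, T) = F; 7 ⊕ F = 8.
C[2]: T = D, S = E(K, T) = E; 5 ⊕ E = B.

C[1] = 8, C[2] = B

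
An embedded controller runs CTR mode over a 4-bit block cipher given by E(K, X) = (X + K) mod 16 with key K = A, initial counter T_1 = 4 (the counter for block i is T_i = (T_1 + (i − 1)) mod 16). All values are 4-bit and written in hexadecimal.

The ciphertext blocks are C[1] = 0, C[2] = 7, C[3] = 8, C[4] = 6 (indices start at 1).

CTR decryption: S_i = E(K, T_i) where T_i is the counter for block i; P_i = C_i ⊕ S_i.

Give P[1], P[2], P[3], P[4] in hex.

P[1] = E, P[2] = 8, P[3] = 8, P[4] = 7

P[1]: T = 4, S = E(K, T) = E; 0 ⊕ E = E.
P[2]: T = 5, S = E(K, T) = F; 7 ⊕ F = 8.
P[3]: T = 6, S = E(K, T) = 0; 8 ⊕ 0 = 8.
P[4]: T = 7, S = E(K, T) = 1; 6 ⊕ 1 = 7.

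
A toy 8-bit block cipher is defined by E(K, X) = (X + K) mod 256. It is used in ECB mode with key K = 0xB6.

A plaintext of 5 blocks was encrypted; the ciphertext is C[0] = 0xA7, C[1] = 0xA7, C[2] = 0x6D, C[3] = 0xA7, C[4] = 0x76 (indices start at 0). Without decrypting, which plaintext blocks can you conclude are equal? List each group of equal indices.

ECB encrypts each block independently with the same key, so equal ciphertext blocks imply equal plaintext blocks.
C[0] = C[1] = C[3] = 0xA7, so P[0] = P[1] = P[3].

P[0] = P[1] = P[3]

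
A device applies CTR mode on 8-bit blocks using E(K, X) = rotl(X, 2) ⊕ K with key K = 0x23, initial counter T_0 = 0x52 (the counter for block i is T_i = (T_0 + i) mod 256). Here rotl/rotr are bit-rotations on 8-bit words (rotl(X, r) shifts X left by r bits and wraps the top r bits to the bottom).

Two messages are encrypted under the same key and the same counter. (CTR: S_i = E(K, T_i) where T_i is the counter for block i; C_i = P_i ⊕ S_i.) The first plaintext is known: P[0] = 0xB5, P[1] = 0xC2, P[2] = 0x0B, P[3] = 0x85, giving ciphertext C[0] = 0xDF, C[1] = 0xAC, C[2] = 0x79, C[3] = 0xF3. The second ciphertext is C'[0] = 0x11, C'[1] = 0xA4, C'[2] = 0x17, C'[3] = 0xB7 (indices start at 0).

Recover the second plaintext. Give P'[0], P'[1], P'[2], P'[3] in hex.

In CTR with a reused counter, both messages share the same keystream S_i, so C_i ⊕ C'_i = P_i ⊕ P'_i and thus P'_i = P_i ⊕ C_i ⊕ C'_i.
P'[0]: 0xB5 ⊕ 0xDF ⊕ 0x11 = 0x7B.
P'[1]: 0xC2 ⊕ 0xAC ⊕ 0xA4 = 0xCA.
P'[2]: 0x0B ⊕ 0x79 ⊕ 0x17 = 0x65.
P'[3]: 0x85 ⊕ 0xF3 ⊕ 0xB7 = 0xC1.

P'[0] = 0x7B, P'[1] = 0xCA, P'[2] = 0x65, P'[3] = 0xC1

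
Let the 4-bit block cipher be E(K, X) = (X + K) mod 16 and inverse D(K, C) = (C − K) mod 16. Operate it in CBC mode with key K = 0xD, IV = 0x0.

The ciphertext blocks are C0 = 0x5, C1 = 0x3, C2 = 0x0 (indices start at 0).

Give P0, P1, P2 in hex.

CBC decryption: P_i = D(K, C_i) ⊕ C_{i−1}, with C_{−1} = IV.
P0: D(K, 0x5) = 0x8; 0x8 ⊕ 0x0 = 0x8.
P1: D(K, 0x3) = 0x6; 0x6 ⊕ 0x5 = 0x3.
P2: D(K, 0x0) = 0x3; 0x3 ⊕ 0x3 = 0x0.

P0 = 0x8, P1 = 0x3, P2 = 0x0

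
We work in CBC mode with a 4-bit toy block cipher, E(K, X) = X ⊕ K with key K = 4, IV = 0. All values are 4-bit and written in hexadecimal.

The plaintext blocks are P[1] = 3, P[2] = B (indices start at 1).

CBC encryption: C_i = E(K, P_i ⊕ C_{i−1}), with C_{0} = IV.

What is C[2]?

C[2] = 8

C[1]: P[1] ⊕ 0 = 3; E(K, 3) = 7.
C[2]: P[2] ⊕ 7 = C; E(K, C) = 8.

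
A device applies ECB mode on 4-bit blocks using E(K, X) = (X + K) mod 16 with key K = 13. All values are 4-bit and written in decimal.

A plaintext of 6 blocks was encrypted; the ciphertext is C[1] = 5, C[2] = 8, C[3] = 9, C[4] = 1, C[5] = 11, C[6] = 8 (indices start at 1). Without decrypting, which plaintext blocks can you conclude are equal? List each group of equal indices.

ECB encrypts each block independently with the same key, so equal ciphertext blocks imply equal plaintext blocks.
C[2] = C[6] = 8, so P[2] = P[6].

P[2] = P[6]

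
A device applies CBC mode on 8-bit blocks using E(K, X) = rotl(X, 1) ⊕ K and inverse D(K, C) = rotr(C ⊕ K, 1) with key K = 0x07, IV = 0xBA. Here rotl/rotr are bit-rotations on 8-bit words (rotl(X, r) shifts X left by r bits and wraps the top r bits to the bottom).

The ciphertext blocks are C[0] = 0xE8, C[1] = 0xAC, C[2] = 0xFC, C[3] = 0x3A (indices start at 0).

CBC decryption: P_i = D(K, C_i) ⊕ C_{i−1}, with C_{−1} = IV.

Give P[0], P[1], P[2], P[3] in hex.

P[0]: D(K, 0xE8) = 0xF7; 0xF7 ⊕ 0xBA = 0x4D.
P[1]: D(K, 0xAC) = 0xD5; 0xD5 ⊕ 0xE8 = 0x3D.
P[2]: D(K, 0xFC) = 0xFD; 0xFD ⊕ 0xAC = 0x51.
P[3]: D(K, 0x3A) = 0x9E; 0x9E ⊕ 0xFC = 0x62.

P[0] = 0x4D, P[1] = 0x3D, P[2] = 0x51, P[3] = 0x62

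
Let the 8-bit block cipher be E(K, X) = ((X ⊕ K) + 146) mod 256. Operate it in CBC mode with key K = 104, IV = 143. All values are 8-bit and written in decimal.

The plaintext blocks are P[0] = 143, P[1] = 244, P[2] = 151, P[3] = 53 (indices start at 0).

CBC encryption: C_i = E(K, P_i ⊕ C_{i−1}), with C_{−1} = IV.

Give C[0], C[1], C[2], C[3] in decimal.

C[0]: P[0] ⊕ 143 = 0; E(K, 0) = 250.
C[1]: P[1] ⊕ 250 = 14; E(K, 14) = 248.
C[2]: P[2] ⊕ 248 = 111; E(K, 111) = 153.
C[3]: P[3] ⊕ 153 = 172; E(K, 172) = 86.

C[0] = 250, C[1] = 248, C[2] = 153, C[3] = 86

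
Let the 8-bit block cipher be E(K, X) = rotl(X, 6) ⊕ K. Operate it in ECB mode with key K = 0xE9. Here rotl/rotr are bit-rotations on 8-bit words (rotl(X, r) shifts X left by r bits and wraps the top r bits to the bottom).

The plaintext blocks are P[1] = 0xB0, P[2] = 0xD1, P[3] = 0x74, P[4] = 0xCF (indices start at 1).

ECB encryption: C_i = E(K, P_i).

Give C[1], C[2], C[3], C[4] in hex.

C[1] = 0xC5, C[2] = 0x9D, C[3] = 0xF4, C[4] = 0x1A

C[1]: E(K, 0xB0) = 0xC5.
C[2]: E(K, 0xD1) = 0x9D.
C[3]: E(K, 0x74) = 0xF4.
C[4]: E(K, 0xCF) = 0x1A.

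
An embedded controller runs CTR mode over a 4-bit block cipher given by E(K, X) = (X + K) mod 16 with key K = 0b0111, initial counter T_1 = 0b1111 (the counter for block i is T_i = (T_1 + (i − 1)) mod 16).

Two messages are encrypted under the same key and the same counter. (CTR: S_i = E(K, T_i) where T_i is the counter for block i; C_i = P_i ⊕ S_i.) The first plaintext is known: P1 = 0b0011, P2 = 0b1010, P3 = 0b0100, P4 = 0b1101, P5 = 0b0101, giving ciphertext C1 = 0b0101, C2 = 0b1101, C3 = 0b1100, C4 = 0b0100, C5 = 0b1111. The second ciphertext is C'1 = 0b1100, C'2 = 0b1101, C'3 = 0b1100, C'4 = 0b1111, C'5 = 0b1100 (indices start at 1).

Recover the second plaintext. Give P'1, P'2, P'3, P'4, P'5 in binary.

In CTR with a reused counter, both messages share the same keystream S_i, so C_i ⊕ C'_i = P_i ⊕ P'_i and thus P'_i = P_i ⊕ C_i ⊕ C'_i.
P'1: 0b0011 ⊕ 0b0101 ⊕ 0b1100 = 0b1010.
P'2: 0b1010 ⊕ 0b1101 ⊕ 0b1101 = 0b1010.
P'3: 0b0100 ⊕ 0b1100 ⊕ 0b1100 = 0b0100.
P'4: 0b1101 ⊕ 0b0100 ⊕ 0b1111 = 0b0110.
P'5: 0b0101 ⊕ 0b1111 ⊕ 0b1100 = 0b0110.

P'1 = 0b1010, P'2 = 0b1010, P'3 = 0b0100, P'4 = 0b0110, P'5 = 0b0110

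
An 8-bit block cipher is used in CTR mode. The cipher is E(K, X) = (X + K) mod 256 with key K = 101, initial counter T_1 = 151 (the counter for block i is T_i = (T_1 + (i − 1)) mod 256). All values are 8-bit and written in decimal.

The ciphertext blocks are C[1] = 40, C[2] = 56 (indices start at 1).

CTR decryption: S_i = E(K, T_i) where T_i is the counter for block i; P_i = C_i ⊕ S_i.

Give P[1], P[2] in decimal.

P[1]: T = 151, S = E(K, T) = 252; 40 ⊕ 252 = 212.
P[2]: T = 152, S = E(K, T) = 253; 56 ⊕ 253 = 197.

P[1] = 212, P[2] = 197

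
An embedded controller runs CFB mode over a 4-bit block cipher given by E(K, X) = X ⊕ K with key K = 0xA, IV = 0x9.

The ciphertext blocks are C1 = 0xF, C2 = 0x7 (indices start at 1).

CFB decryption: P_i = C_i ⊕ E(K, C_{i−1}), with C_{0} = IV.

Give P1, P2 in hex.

P1 = 0xC, P2 = 0x2

P1: E(K, 0x9) = 0x3; 0xF ⊕ 0x3 = 0xC.
P2: E(K, 0xF) = 0x5; 0x7 ⊕ 0x5 = 0x2.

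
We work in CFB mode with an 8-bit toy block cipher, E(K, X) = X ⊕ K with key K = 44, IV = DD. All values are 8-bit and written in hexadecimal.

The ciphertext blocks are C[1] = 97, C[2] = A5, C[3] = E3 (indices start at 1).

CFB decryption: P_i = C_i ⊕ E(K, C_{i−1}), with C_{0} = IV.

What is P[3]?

P[3] = 02

P[3]: E(K, A5) = E1; E3 ⊕ E1 = 02.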